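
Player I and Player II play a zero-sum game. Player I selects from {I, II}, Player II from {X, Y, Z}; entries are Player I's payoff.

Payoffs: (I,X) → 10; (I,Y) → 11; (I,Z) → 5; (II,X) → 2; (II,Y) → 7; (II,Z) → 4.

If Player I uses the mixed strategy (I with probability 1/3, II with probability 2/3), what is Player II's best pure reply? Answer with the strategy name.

If Player II plays X, Player I's expected payoff is (1/3)·10 + (2/3)·2 = 14/3.
If Player II plays Y, Player I's expected payoff is (1/3)·11 + (2/3)·7 = 25/3.
If Player II plays Z, Player I's expected payoff is (1/3)·5 + (2/3)·4 = 13/3.
Player II minimizes Player I's payoff; the smallest is 13/3, so the best response is Z.

Z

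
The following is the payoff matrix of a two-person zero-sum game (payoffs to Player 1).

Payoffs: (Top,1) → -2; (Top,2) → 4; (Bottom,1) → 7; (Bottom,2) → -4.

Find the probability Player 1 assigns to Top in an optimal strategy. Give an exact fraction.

11/17

Row minima: Top → -2, Bottom → -4; maximin = -2.
Column maxima: 1 → 7, 2 → 4; minimax = 4.
-2 ≠ 4, so there is no saddle point; optimal play is mixed.
Let Player 1 play Top with probability p. Expected payoff against 1: (-2)p + 7(1−p) = −9p + 7; against 2: 4p + (-4)(1−p) = 8p − 4.
Setting these equal: −9p + 7 = 8p − 4 ⇒ −17p = -11 ⇒ p = 11/17, and the value is (-9)·(11/17) + 7 = 20/17.
For Player 2: with q = P(1), equating Top's and Bottom's payoffs gives −6q + 4 = 11q − 4 ⇒ q = 8/17.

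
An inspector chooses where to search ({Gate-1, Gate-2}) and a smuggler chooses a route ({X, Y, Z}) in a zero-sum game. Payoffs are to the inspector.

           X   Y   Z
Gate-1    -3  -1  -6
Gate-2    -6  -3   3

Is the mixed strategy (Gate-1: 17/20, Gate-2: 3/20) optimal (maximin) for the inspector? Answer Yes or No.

Against X this mix gives (17/20)·(-3) + (3/20)·(-6) = -69/20.
Against Y this mix gives (17/20)·(-1) + (3/20)·(-3) = -13/10.
Against Z this mix gives (17/20)·(-6) + (3/20)·3 = -93/20.
The smuggler will play Z, holding the inspector to -93/20. Shifting weight toward the row that does better against Z would raise this floor (the equalizing mix achieves -15/4 against both Z and X), so the proposed strategy is not optimal.

No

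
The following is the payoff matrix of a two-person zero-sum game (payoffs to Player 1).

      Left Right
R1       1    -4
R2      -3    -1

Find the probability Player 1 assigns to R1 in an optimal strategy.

Row minima: R1 → -4, R2 → -3; maximin = -3.
Column maxima: Left → 1, Right → -1; minimax = -1.
-3 ≠ -1, so there is no saddle point; optimal play is mixed.
Let Player 1 play R1 with probability p. Expected payoff against Left: 1p + (-3)(1−p) = 4p − 3; against Right: (-4)p + (-1)(1−p) = −3p − 1.
Setting these equal: 4p − 3 = −3p − 1 ⇒ 7p = 2 ⇒ p = 2/7, and the value is (4)·(2/7) − 3 = -13/7.
For Player 2: with q = P(Left), equating R1's and R2's payoffs gives 5q − 4 = −2q − 1 ⇒ q = 3/7.

2/7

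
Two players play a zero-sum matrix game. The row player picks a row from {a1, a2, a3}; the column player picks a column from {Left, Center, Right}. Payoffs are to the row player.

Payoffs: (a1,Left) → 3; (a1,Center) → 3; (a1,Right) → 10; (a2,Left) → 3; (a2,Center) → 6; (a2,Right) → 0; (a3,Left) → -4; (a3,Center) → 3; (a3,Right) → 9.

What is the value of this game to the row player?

3

Row minima: a1 → 3, a2 → 0, a3 → -4; maximin = 3.
Column maxima: Left → 3, Center → 6, Right → 10; minimax = 3.
Since maximin = minimax = 3, there is a saddle point and the value is 3.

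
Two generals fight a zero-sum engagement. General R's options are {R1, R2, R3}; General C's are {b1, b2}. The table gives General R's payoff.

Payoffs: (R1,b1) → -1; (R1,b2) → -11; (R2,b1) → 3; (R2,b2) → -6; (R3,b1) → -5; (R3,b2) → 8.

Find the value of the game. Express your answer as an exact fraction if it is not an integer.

Row minima: R1 → -11, R2 → -6, R3 → -5; maximin = -5.
Column maxima: b1 → 3, b2 → 8; minimax = 3.
-5 ≠ 3, so there is no saddle point; optimal play is mixed.
R1 is strictly dominated by R2, so General R never plays it.
On the remaining 2×2 (R2, R3 vs b1, b2):
Let General R play R2 with probability p. Expected payoff against b1: 3p + (-5)(1−p) = 8p − 5; against b2: (-6)p + 8(1−p) = −14p + 8.
Setting these equal: 8p − 5 = −14p + 8 ⇒ 22p = 13 ⇒ p = 13/22, and the value is (8)·(13/22) − 5 = -3/11.
For General C: with q = P(b1), equating R2's and R3's payoffs gives 9q − 6 = −13q + 8 ⇒ q = 7/11.

-3/11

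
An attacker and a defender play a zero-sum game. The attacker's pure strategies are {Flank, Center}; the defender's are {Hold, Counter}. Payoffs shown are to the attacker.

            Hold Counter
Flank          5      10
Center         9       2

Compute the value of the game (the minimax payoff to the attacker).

20/3

Row minima: Flank → 5, Center → 2; maximin = 5.
Column maxima: Hold → 9, Counter → 10; minimax = 9.
5 ≠ 9, so there is no saddle point; optimal play is mixed.
Let the attacker play Flank with probability p. Expected payoff against Hold: 5p + 9(1−p) = −4p + 9; against Counter: 10p + 2(1−p) = 8p + 2.
Setting these equal: −4p + 9 = 8p + 2 ⇒ −12p = -7 ⇒ p = 7/12, and the value is (-4)·(7/12) + 9 = 20/3.
For the defender: with q = P(Hold), equating Flank's and Center's payoffs gives −5q + 10 = 7q + 2 ⇒ q = 2/3.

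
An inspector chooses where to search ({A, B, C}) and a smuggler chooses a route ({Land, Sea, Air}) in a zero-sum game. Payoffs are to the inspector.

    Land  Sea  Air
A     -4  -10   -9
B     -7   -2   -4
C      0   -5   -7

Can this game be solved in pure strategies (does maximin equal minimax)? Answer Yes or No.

No

Row minima: A → -10, B → -7, C → -7; maximin = -7.
Column maxima: Land → 0, Sea → -2, Air → -4; minimax = -4.
-7 ≠ -4, so no pure-strategy equilibrium exists.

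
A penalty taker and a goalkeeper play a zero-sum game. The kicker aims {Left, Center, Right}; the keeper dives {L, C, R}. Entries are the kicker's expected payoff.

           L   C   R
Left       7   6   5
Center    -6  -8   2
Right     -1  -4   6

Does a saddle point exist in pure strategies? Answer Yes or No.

Row minima: Left → 5, Center → -8, Right → -4; maximin = 5.
Column maxima: L → 7, C → 6, R → 6; minimax = 6.
5 ≠ 6, so no pure-strategy equilibrium exists.

No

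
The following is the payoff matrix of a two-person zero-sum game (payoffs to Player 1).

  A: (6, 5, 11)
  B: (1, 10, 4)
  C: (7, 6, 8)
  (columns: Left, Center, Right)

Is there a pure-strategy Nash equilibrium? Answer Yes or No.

No

Row minima: A → 5, B → 1, C → 6; maximin = 6.
Column maxima: Left → 7, Center → 10, Right → 11; minimax = 7.
6 ≠ 7, so no pure-strategy equilibrium exists.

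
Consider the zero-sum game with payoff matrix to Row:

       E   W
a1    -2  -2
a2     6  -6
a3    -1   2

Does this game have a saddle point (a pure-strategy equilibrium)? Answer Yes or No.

Row minima: a1 → -2, a2 → -6, a3 → -1; maximin = -1.
Column maxima: E → 6, W → 2; minimax = 2.
-1 ≠ 2, so no pure-strategy equilibrium exists.

No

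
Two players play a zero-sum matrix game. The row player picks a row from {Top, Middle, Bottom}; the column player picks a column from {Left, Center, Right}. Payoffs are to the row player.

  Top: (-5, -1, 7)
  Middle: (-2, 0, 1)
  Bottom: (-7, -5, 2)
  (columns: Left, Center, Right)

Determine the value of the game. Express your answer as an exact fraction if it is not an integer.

-2

Row minima: Top → -5, Middle → -2, Bottom → -7; maximin = -2.
Column maxima: Left → -2, Center → 0, Right → 7; minimax = -2.
Since maximin = minimax = -2, there is a saddle point and the value is -2.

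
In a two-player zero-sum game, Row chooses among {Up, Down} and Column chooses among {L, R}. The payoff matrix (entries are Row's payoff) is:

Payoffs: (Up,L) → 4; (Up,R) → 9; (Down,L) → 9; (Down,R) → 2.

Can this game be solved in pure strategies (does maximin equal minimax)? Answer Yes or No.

No

Row minima: Up → 4, Down → 2; maximin = 4.
Column maxima: L → 9, R → 9; minimax = 9.
4 ≠ 9, so no pure-strategy equilibrium exists.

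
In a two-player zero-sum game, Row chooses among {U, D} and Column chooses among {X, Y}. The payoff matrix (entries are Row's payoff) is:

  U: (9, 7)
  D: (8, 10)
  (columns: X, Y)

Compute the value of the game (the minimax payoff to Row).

Row minima: U → 7, D → 8; maximin = 8.
Column maxima: X → 9, Y → 10; minimax = 9.
8 ≠ 9, so there is no saddle point; optimal play is mixed.
Let Row play U with probability p. Expected payoff against X: 9p + 8(1−p) = p + 8; against Y: 7p + 10(1−p) = −3p + 10.
Setting these equal: p + 8 = −3p + 10 ⇒ 4p = 2 ⇒ p = 1/2, and the value is (1)·(1/2) + 8 = 17/2.
For Column: with q = P(X), equating U's and D's payoffs gives 2q + 7 = −2q + 10 ⇒ q = 3/4.

17/2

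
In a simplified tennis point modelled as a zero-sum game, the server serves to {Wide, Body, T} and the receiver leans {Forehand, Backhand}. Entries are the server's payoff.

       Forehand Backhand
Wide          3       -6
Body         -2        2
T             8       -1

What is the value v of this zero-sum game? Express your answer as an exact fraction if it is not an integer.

14/13

Row minima: Wide → -6, Body → -2, T → -1; maximin = -1.
Column maxima: Forehand → 8, Backhand → 2; minimax = 2.
-1 ≠ 2, so there is no saddle point; optimal play is mixed.
Wide is strictly dominated by T, so the server never plays it.
On the remaining 2×2 (Body, T vs Forehand, Backhand):
Let the server play Body with probability p. Expected payoff against Forehand: (-2)p + 8(1−p) = −10p + 8; against Backhand: 2p + (-1)(1−p) = 3p − 1.
Setting these equal: −10p + 8 = 3p − 1 ⇒ −13p = -9 ⇒ p = 9/13, and the value is (-10)·(9/13) + 8 = 14/13.
For the receiver: with q = P(Forehand), equating Body's and T's payoffs gives −4q + 2 = 9q − 1 ⇒ q = 3/13.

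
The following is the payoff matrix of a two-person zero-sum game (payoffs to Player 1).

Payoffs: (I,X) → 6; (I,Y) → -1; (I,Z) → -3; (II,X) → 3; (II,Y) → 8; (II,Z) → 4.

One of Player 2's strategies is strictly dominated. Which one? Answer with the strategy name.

Y

Z holds Player 1's payoff strictly below Y in every row: -3 < -1, 4 < 8.
So Y is strictly dominated for Player 2.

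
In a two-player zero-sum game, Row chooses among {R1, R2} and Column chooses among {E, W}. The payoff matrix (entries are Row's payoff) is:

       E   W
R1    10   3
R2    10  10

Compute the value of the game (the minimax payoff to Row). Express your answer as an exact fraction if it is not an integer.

10

Row minima: R1 → 3, R2 → 10; maximin = 10.
Column maxima: E → 10, W → 10; minimax = 10.
Since maximin = minimax = 10, there is a saddle point and the value is 10.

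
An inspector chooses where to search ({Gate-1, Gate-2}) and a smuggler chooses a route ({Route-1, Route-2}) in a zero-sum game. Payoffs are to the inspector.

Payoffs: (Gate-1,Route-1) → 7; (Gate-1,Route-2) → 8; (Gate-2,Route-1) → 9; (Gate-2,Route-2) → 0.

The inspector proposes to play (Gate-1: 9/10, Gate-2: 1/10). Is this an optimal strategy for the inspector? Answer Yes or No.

Yes

Against Route-1 this mix gives (9/10)·7 + (1/10)·9 = 36/5.
Against Route-2 this mix gives (9/10)·8 + (1/10)·0 = 36/5.
All of the smuggler's active replies (Route-1, Route-2) yield 36/5, and no column does worse for the inspector. The mix makes the smuggler indifferent and guarantees 36/5, so it is optimal.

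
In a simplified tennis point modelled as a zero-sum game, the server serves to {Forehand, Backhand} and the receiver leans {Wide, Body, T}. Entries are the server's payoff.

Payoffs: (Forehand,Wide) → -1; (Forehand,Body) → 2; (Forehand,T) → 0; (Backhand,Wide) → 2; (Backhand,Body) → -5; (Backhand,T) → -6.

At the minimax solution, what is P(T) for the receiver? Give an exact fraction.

Row minima: Forehand → -1, Backhand → -6; maximin = -1.
Column maxima: Wide → 2, Body → 2, T → 0; minimax = 0.
-1 ≠ 0, so there is no saddle point; optimal play is mixed.
Body is strictly dominated by T (it gives the server strictly more in every row), so the receiver never plays it.
On the remaining 2×2 (Forehand, Backhand vs Wide, T):
Let the server play Forehand with probability p. Expected payoff against Wide: (-1)p + 2(1−p) = −3p + 2; against T: 0p + (-6)(1−p) = 6p − 6.
Setting these equal: −3p + 2 = 6p − 6 ⇒ −9p = -8 ⇒ p = 8/9, and the value is (-3)·(8/9) + 2 = -2/3.
For the receiver: with q = P(Wide), equating Forehand's and Backhand's payoffs gives −q = 8q − 6 ⇒ q = 2/3.

1/3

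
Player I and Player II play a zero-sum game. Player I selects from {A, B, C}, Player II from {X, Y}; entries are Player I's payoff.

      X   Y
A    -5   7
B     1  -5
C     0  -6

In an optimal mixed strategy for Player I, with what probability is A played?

1/3

Row minima: A → -5, B → -5, C → -6; maximin = -5.
Column maxima: X → 1, Y → 7; minimax = 1.
-5 ≠ 1, so there is no saddle point; optimal play is mixed.
C is strictly dominated by B, so Player I never plays it.
On the remaining 2×2 (A, B vs X, Y):
Let Player I play A with probability p. Expected payoff against X: (-5)p + 1(1−p) = −6p + 1; against Y: 7p + (-5)(1−p) = 12p − 5.
Setting these equal: −6p + 1 = 12p − 5 ⇒ −18p = -6 ⇒ p = 1/3, and the value is (-6)·(1/3) + 1 = -1.
For Player II: with q = P(X), equating A's and B's payoffs gives −12q + 7 = 6q − 5 ⇒ q = 2/3.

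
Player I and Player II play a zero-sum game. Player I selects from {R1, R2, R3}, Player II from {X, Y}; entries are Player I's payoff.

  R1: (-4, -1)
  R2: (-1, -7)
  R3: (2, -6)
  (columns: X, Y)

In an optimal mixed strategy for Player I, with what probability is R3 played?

3/11

Row minima: R1 → -4, R2 → -7, R3 → -6; maximin = -4.
Column maxima: X → 2, Y → -1; minimax = -1.
-4 ≠ -1, so there is no saddle point; optimal play is mixed.
R2 is strictly dominated by R3, so Player I never plays it.
On the remaining 2×2 (R1, R3 vs X, Y):
Let Player I play R1 with probability p. Expected payoff against X: (-4)p + 2(1−p) = −6p + 2; against Y: (-1)p + (-6)(1−p) = 5p − 6.
Setting these equal: −6p + 2 = 5p − 6 ⇒ −11p = -8 ⇒ p = 8/11, and the value is (-6)·(8/11) + 2 = -26/11.
For Player II: with q = P(X), equating R1's and R3's payoffs gives −3q − 1 = 8q − 6 ⇒ q = 5/11.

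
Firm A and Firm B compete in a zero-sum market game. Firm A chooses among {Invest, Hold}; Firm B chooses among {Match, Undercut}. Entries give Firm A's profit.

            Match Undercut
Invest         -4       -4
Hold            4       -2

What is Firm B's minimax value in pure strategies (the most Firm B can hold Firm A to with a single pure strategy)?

Column maxima: Match → 4, Undercut → -2.
The smallest of these is -2.

-2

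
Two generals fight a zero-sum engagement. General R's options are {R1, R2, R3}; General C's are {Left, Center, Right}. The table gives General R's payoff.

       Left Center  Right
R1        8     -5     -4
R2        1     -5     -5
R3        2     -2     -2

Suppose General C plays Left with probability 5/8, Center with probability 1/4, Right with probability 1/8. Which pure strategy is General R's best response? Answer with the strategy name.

Expected payoff of R1: (5/8)·8 + (1/4)·(-5) + (1/8)·(-4) = 13/4.
Expected payoff of R2: (5/8)·1 + (1/4)·(-5) + (1/8)·(-5) = -5/4.
Expected payoff of R3: (5/8)·2 + (1/4)·(-2) + (1/8)·(-2) = 1/2.
The largest is 13/4, so General R's best response is R1.

R1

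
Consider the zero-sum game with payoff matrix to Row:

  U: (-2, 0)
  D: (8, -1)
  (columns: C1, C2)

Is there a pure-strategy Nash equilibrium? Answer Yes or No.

Row minima: U → -2, D → -1; maximin = -1.
Column maxima: C1 → 8, C2 → 0; minimax = 0.
-1 ≠ 0, so no pure-strategy equilibrium exists.

No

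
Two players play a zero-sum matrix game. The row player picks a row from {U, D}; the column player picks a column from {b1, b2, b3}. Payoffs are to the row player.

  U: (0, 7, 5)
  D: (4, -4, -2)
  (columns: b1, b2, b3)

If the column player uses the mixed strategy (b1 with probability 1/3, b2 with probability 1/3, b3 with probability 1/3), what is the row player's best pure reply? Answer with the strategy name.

U

Expected payoff of U: (1/3)·0 + (1/3)·7 + (1/3)·5 = 4.
Expected payoff of D: (1/3)·4 + (1/3)·(-4) + (1/3)·(-2) = -2/3.
The largest is 4, so the row player's best response is U.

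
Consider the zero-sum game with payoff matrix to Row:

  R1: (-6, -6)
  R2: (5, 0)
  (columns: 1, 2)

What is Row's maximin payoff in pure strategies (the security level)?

0

Row minima: R1 → -6, R2 → 0.
The best of these is 0.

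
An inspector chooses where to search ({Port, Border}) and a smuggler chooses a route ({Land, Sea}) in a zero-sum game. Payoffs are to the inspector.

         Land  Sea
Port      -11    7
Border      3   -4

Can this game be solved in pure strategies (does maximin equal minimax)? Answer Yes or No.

No

Row minima: Port → -11, Border → -4; maximin = -4.
Column maxima: Land → 3, Sea → 7; minimax = 3.
-4 ≠ 3, so no pure-strategy equilibrium exists.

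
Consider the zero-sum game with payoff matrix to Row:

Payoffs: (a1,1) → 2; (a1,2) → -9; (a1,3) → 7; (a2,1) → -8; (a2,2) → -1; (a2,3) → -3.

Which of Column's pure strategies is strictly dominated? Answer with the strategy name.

3

1 holds Row's payoff strictly below 3 in every row: 2 < 7, -8 < -3.
So 3 is strictly dominated for Column.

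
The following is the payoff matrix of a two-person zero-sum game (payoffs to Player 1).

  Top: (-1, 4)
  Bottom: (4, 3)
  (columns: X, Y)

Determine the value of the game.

Row minima: Top → -1, Bottom → 3; maximin = 3.
Column maxima: X → 4, Y → 4; minimax = 4.
3 ≠ 4, so there is no saddle point; optimal play is mixed.
Let Player 1 play Top with probability p. Expected payoff against X: (-1)p + 4(1−p) = −5p + 4; against Y: 4p + 3(1−p) = p + 3.
Setting these equal: −5p + 4 = p + 3 ⇒ −6p = -1 ⇒ p = 1/6, and the value is (-5)·(1/6) + 4 = 19/6.
For Player 2: with q = P(X), equating Top's and Bottom's payoffs gives −5q + 4 = q + 3 ⇒ q = 1/6.

19/6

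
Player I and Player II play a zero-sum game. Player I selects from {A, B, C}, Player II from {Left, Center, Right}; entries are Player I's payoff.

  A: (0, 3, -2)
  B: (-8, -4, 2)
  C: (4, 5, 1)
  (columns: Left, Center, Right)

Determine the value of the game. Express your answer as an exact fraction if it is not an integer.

16/13

Row minima: A → -2, B → -8, C → 1; maximin = 1.
Column maxima: Left → 4, Center → 5, Right → 2; minimax = 2.
1 ≠ 2, so there is no saddle point; optimal play is mixed.
A is strictly dominated by C, so Player I never plays it.
Center is strictly dominated by Left (it gives Player I strictly more in every row), so Player II never plays it.
On the remaining 2×2 (B, C vs Left, Right):
Let Player I play B with probability p. Expected payoff against Left: (-8)p + 4(1−p) = −12p + 4; against Right: 2p + 1(1−p) = p + 1.
Setting these equal: −12p + 4 = p + 1 ⇒ −13p = -3 ⇒ p = 3/13, and the value is (-12)·(3/13) + 4 = 16/13.
For Player II: with q = P(Left), equating B's and C's payoffs gives −10q + 2 = 3q + 1 ⇒ q = 1/13.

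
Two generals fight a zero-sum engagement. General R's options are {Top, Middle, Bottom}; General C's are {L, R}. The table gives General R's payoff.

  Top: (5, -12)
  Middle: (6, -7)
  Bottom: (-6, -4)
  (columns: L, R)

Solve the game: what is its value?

Row minima: Top → -12, Middle → -7, Bottom → -6; maximin = -6.
Column maxima: L → 6, R → -4; minimax = -4.
-6 ≠ -4, so there is no saddle point; optimal play is mixed.
Top is strictly dominated by Middle, so General R never plays it.
On the remaining 2×2 (Middle, Bottom vs L, R):
Let General R play Middle with probability p. Expected payoff against L: 6p + (-6)(1−p) = 12p − 6; against R: (-7)p + (-4)(1−p) = −3p − 4.
Setting these equal: 12p − 6 = −3p − 4 ⇒ 15p = 2 ⇒ p = 2/15, and the value is (12)·(2/15) − 6 = -22/5.
For General C: with q = P(L), equating Middle's and Bottom's payoffs gives 13q − 7 = −2q − 4 ⇒ q = 1/5.

-22/5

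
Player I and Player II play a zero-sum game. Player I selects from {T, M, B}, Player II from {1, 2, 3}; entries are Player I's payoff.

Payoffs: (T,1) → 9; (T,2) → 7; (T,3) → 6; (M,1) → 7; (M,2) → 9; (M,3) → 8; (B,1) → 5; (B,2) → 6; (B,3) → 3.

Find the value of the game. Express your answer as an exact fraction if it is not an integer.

15/2

Row minima: T → 6, M → 7, B → 3; maximin = 7.
Column maxima: 1 → 9, 2 → 9, 3 → 8; minimax = 8.
7 ≠ 8, so there is no saddle point; optimal play is mixed.
B is strictly dominated by T, so Player I never plays it.
2 is strictly dominated by 3 (it gives Player I strictly more in every row), so Player II never plays it.
On the remaining 2×2 (T, M vs 1, 3):
Let Player I play T with probability p. Expected payoff against 1: 9p + 7(1−p) = 2p + 7; against 3: 6p + 8(1−p) = −2p + 8.
Setting these equal: 2p + 7 = −2p + 8 ⇒ 4p = 1 ⇒ p = 1/4, and the value is (2)·(1/4) + 7 = 15/2.
For Player II: with q = P(1), equating T's and M's payoffs gives 3q + 6 = −q + 8 ⇒ q = 1/2.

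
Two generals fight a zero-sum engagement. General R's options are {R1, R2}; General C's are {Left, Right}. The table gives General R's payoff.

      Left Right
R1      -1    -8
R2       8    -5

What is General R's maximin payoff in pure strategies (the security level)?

-5

Row minima: R1 → -8, R2 → -5.
The best of these is -5.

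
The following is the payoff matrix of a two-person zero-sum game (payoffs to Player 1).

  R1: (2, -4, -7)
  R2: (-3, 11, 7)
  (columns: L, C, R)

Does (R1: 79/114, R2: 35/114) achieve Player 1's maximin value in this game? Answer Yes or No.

Against L this mix gives (79/114)·2 + (35/114)·(-3) = 53/114.
Against C this mix gives (79/114)·(-4) + (35/114)·11 = 23/38.
Against R this mix gives (79/114)·(-7) + (35/114)·7 = -154/57.
Player 2 will play R, holding Player 1 to -154/57. Shifting weight toward the row that does better against R would raise this floor (the equalizing mix achieves -7/19 against both R and L), so the proposed strategy is not optimal.

No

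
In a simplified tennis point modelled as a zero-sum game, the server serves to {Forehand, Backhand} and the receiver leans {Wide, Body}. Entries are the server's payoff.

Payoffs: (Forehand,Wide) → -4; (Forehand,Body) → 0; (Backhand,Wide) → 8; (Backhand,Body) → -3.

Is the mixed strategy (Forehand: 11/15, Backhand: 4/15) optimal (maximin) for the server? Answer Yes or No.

Yes

Against Wide this mix gives (11/15)·(-4) + (4/15)·8 = -4/5.
Against Body this mix gives (11/15)·0 + (4/15)·(-3) = -4/5.
All of the receiver's active replies (Wide, Body) yield -4/5, and no column does worse for the server. The mix makes the receiver indifferent and guarantees -4/5, so it is optimal.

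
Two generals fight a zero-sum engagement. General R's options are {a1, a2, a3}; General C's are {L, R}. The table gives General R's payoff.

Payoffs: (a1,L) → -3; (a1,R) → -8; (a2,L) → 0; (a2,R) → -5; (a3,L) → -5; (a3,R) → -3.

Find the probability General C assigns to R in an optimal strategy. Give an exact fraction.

Row minima: a1 → -8, a2 → -5, a3 → -5; maximin = -5.
Column maxima: L → 0, R → -3; minimax = -3.
-5 ≠ -3, so there is no saddle point; optimal play is mixed.
a1 is strictly dominated by a2, so General R never plays it.
On the remaining 2×2 (a2, a3 vs L, R):
Let General R play a2 with probability p. Expected payoff against L: 0p + (-5)(1−p) = 5p − 5; against R: (-5)p + (-3)(1−p) = −2p − 3.
Setting these equal: 5p − 5 = −2p − 3 ⇒ 7p = 2 ⇒ p = 2/7, and the value is (5)·(2/7) − 5 = -25/7.
For General C: with q = P(L), equating a2's and a3's payoffs gives 5q − 5 = −2q − 3 ⇒ q = 2/7.

5/7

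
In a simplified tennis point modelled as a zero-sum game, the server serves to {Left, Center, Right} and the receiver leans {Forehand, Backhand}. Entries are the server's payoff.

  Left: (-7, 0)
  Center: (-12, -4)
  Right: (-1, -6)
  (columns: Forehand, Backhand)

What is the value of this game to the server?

Row minima: Left → -7, Center → -12, Right → -6; maximin = -6.
Column maxima: Forehand → -1, Backhand → 0; minimax = -1.
-6 ≠ -1, so there is no saddle point; optimal play is mixed.
Center is strictly dominated by Left, so the server never plays it.
On the remaining 2×2 (Left, Right vs Forehand, Backhand):
Let the server play Left with probability p. Expected payoff against Forehand: (-7)p + (-1)(1−p) = −6p − 1; against Backhand: 0p + (-6)(1−p) = 6p − 6.
Setting these equal: −6p − 1 = 6p − 6 ⇒ −12p = -5 ⇒ p = 5/12, and the value is (-6)·(5/12) − 1 = -7/2.
For the receiver: with q = P(Forehand), equating Left's and Right's payoffs gives −7q = 5q − 6 ⇒ q = 1/2.

-7/2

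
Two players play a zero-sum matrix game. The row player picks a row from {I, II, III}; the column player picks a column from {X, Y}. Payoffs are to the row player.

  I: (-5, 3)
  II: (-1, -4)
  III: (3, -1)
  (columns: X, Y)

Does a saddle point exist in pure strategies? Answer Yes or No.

No

Row minima: I → -5, II → -4, III → -1; maximin = -1.
Column maxima: X → 3, Y → 3; minimax = 3.
-1 ≠ 3, so no pure-strategy equilibrium exists.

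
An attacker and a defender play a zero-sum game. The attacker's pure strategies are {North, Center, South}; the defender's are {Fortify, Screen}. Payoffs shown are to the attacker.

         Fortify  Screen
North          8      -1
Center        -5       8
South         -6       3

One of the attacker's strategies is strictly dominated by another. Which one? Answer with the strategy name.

South

Center gives a strictly higher payoff than South against every column: -5 > -6, 8 > 3.
So South is strictly dominated and the attacker never plays it.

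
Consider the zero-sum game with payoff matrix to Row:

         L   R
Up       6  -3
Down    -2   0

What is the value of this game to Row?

-6/11

Row minima: Up → -3, Down → -2; maximin = -2.
Column maxima: L → 6, R → 0; minimax = 0.
-2 ≠ 0, so there is no saddle point; optimal play is mixed.
Let Row play Up with probability p. Expected payoff against L: 6p + (-2)(1−p) = 8p − 2; against R: (-3)p + 0(1−p) = −3p.
Setting these equal: 8p − 2 = −3p ⇒ 11p = 2 ⇒ p = 2/11, and the value is (8)·(2/11) − 2 = -6/11.
For Column: with q = P(L), equating Up's and Down's payoffs gives 9q − 3 = −2q ⇒ q = 3/11.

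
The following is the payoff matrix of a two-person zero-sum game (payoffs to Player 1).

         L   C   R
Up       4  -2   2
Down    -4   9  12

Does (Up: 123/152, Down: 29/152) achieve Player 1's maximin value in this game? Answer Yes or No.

Against L this mix gives (123/152)·4 + (29/152)·(-4) = 47/19.
Against C this mix gives (123/152)·(-2) + (29/152)·9 = 15/152.
Against R this mix gives (123/152)·2 + (29/152)·12 = 297/76.
Player 2 will play C, holding Player 1 to 15/152. Shifting weight toward the row that does better against C would raise this floor (the equalizing mix achieves 28/19 against both C and L), so the proposed strategy is not optimal.

No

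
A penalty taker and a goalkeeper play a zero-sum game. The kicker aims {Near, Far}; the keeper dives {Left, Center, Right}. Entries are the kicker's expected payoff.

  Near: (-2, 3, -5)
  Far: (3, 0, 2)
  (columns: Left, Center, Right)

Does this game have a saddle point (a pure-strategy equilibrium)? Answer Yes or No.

No

Row minima: Near → -5, Far → 0; maximin = 0.
Column maxima: Left → 3, Center → 3, Right → 2; minimax = 2.
0 ≠ 2, so no pure-strategy equilibrium exists.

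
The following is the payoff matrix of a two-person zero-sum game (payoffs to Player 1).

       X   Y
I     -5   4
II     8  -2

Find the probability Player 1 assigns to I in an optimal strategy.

Row minima: I → -5, II → -2; maximin = -2.
Column maxima: X → 8, Y → 4; minimax = 4.
-2 ≠ 4, so there is no saddle point; optimal play is mixed.
Let Player 1 play I with probability p. Expected payoff against X: (-5)p + 8(1−p) = −13p + 8; against Y: 4p + (-2)(1−p) = 6p − 2.
Setting these equal: −13p + 8 = 6p − 2 ⇒ −19p = -10 ⇒ p = 10/19, and the value is (-13)·(10/19) + 8 = 22/19.
For Player 2: with q = P(X), equating I's and II's payoffs gives −9q + 4 = 10q − 2 ⇒ q = 6/19.

10/19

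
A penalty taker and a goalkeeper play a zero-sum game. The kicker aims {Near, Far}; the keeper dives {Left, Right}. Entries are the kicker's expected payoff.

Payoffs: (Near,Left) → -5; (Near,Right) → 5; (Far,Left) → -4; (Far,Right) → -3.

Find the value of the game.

Row minima: Near → -5, Far → -4; maximin = -4.
Column maxima: Left → -4, Right → 5; minimax = -4.
Since maximin = minimax = -4, there is a saddle point and the value is -4.

-4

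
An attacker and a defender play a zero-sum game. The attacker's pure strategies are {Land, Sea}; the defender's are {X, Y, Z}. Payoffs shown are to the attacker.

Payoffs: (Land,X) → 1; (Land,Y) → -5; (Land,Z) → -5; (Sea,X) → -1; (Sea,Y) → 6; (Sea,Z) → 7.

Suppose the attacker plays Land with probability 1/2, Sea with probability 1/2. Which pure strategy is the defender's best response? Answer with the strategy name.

If the defender plays X, the attacker's expected payoff is (1/2)·1 + (1/2)·(-1) = 0.
If the defender plays Y, the attacker's expected payoff is (1/2)·(-5) + (1/2)·6 = 1/2.
If the defender plays Z, the attacker's expected payoff is (1/2)·(-5) + (1/2)·7 = 1.
The defender minimizes the attacker's payoff; the smallest is 0, so the best response is X.

X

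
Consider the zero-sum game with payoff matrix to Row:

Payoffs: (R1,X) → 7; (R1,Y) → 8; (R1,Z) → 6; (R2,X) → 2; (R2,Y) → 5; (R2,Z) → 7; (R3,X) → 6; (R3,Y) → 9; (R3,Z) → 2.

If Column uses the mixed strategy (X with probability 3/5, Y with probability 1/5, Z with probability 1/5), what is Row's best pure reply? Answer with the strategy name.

Expected payoff of R1: (3/5)·7 + (1/5)·8 + (1/5)·6 = 7.
Expected payoff of R2: (3/5)·2 + (1/5)·5 + (1/5)·7 = 18/5.
Expected payoff of R3: (3/5)·6 + (1/5)·9 + (1/5)·2 = 29/5.
The largest is 7, so Row's best response is R1.

R1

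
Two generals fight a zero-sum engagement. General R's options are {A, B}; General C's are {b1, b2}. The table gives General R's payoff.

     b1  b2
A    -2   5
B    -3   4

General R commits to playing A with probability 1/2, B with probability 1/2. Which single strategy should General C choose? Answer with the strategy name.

If General C plays b1, General R's expected payoff is (1/2)·(-2) + (1/2)·(-3) = -5/2.
If General C plays b2, General R's expected payoff is (1/2)·5 + (1/2)·4 = 9/2.
General C minimizes General R's payoff; the smallest is -5/2, so the best response is b1.

b1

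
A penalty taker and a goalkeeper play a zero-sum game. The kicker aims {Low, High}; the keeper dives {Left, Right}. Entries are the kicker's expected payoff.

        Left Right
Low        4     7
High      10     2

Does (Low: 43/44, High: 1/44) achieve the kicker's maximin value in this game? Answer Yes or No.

No

Against Left this mix gives (43/44)·4 + (1/44)·10 = 91/22.
Against Right this mix gives (43/44)·7 + (1/44)·2 = 303/44.
The keeper will play Left, holding the kicker to 91/22. Shifting weight toward the row that does better against Left would raise this floor (the equalizing mix achieves 62/11 against both Left and Right), so the proposed strategy is not optimal.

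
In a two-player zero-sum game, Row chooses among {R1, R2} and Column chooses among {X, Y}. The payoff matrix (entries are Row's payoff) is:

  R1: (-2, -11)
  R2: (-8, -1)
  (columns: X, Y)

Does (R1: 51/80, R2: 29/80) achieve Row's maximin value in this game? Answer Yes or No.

No

Against X this mix gives (51/80)·(-2) + (29/80)·(-8) = -167/40.
Against Y this mix gives (51/80)·(-11) + (29/80)·(-1) = -59/8.
Column will play Y, holding Row to -59/8. Shifting weight toward the row that does better against Y would raise this floor (the equalizing mix achieves -43/8 against both Y and X), so the proposed strategy is not optimal.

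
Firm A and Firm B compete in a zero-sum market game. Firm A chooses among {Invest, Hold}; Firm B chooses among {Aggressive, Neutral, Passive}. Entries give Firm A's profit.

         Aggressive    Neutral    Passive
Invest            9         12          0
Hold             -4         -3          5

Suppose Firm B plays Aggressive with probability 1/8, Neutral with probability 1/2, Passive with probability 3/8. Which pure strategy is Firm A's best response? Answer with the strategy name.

Invest

Expected payoff of Invest: (1/8)·9 + (1/2)·12 + (3/8)·0 = 57/8.
Expected payoff of Hold: (1/8)·(-4) + (1/2)·(-3) + (3/8)·5 = -1/8.
The largest is 57/8, so Firm A's best response is Invest.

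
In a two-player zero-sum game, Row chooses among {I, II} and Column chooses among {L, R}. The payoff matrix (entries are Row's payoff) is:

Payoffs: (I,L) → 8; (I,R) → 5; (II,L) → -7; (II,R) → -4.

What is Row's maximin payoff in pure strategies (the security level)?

5

Row minima: I → 5, II → -7.
The best of these is 5.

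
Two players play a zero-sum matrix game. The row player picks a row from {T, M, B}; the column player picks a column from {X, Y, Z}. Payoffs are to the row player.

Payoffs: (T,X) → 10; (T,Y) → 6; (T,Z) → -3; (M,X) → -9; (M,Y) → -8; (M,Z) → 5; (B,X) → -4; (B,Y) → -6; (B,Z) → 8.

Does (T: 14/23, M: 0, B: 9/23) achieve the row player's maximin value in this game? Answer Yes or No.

Yes

Against X this mix gives (14/23)·10 + (9/23)·(-4) = 104/23.
Against Y this mix gives (14/23)·6 + (9/23)·(-6) = 30/23.
Against Z this mix gives (14/23)·(-3) + (9/23)·8 = 30/23.
All of the column player's active replies (Y, Z) yield 30/23, and no column does worse for the row player. The mix makes the column player indifferent and guarantees 30/23, so it is optimal.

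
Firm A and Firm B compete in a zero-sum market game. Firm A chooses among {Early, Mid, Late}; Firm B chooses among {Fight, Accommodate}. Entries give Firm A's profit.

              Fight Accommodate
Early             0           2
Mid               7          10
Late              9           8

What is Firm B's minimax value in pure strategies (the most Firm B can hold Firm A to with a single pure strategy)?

9

Column maxima: Fight → 9, Accommodate → 10.
The smallest of these is 9.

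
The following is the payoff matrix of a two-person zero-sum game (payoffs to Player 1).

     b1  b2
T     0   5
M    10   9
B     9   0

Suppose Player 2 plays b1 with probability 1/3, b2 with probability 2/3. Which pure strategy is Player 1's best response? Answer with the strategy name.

Expected payoff of T: (1/3)·0 + (2/3)·5 = 10/3.
Expected payoff of M: (1/3)·10 + (2/3)·9 = 28/3.
Expected payoff of B: (1/3)·9 + (2/3)·0 = 3.
The largest is 28/3, so Player 1's best response is M.

M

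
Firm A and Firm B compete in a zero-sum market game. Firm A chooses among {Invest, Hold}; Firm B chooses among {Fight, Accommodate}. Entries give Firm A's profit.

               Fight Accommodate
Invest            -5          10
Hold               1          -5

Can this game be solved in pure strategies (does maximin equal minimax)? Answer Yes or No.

No

Row minima: Invest → -5, Hold → -5; maximin = -5.
Column maxima: Fight → 1, Accommodate → 10; minimax = 1.
-5 ≠ 1, so no pure-strategy equilibrium exists.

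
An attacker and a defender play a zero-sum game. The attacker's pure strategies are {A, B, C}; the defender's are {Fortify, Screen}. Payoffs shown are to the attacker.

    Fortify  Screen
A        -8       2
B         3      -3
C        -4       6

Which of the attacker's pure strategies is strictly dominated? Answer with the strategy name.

A

C gives a strictly higher payoff than A against every column: -4 > -8, 6 > 2.
So A is strictly dominated and the attacker never plays it.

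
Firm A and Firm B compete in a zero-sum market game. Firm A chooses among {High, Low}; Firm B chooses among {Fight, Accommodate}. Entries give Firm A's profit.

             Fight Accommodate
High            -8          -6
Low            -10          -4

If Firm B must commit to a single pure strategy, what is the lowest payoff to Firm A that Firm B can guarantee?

-8

Column maxima: Fight → -8, Accommodate → -4.
The smallest of these is -8.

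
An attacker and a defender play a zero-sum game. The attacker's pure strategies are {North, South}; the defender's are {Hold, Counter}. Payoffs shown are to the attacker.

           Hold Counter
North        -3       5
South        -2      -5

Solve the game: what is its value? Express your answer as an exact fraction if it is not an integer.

-25/11

Row minima: North → -3, South → -5; maximin = -3.
Column maxima: Hold → -2, Counter → 5; minimax = -2.
-3 ≠ -2, so there is no saddle point; optimal play is mixed.
Let the attacker play North with probability p. Expected payoff against Hold: (-3)p + (-2)(1−p) = −p − 2; against Counter: 5p + (-5)(1−p) = 10p − 5.
Setting these equal: −p − 2 = 10p − 5 ⇒ −11p = -3 ⇒ p = 3/11, and the value is (-1)·(3/11) − 2 = -25/11.
For the defender: with q = P(Hold), equating North's and South's payoffs gives −8q + 5 = 3q − 5 ⇒ q = 10/11.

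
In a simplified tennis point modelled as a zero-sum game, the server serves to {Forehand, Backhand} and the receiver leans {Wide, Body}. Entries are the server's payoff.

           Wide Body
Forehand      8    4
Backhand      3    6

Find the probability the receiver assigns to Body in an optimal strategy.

Row minima: Forehand → 4, Backhand → 3; maximin = 4.
Column maxima: Wide → 8, Body → 6; minimax = 6.
4 ≠ 6, so there is no saddle point; optimal play is mixed.
Let the server play Forehand with probability p. Expected payoff against Wide: 8p + 3(1−p) = 5p + 3; against Body: 4p + 6(1−p) = −2p + 6.
Setting these equal: 5p + 3 = −2p + 6 ⇒ 7p = 3 ⇒ p = 3/7, and the value is (5)·(3/7) + 3 = 36/7.
For the receiver: with q = P(Wide), equating Forehand's and Backhand's payoffs gives 4q + 4 = −3q + 6 ⇒ q = 2/7.

5/7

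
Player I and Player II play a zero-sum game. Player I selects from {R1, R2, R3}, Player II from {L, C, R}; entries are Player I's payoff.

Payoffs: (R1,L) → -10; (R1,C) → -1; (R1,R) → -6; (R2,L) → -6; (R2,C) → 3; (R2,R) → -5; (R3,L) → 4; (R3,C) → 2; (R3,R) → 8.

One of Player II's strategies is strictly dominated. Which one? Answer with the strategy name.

R

L holds Player I's payoff strictly below R in every row: -10 < -6, -6 < -5, 4 < 8.
So R is strictly dominated for Player II.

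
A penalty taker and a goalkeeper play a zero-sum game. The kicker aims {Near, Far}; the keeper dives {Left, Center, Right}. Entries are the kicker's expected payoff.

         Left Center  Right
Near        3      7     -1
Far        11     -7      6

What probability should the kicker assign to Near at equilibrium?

Row minima: Near → -1, Far → -7; maximin = -1.
Column maxima: Left → 11, Center → 7, Right → 6; minimax = 6.
-1 ≠ 6, so there is no saddle point; optimal play is mixed.
Left is strictly dominated by Right (it gives the kicker strictly more in every row), so the keeper never plays it.
On the remaining 2×2 (Near, Far vs Center, Right):
Let the kicker play Near with probability p. Expected payoff against Center: 7p + (-7)(1−p) = 14p − 7; against Right: (-1)p + 6(1−p) = −7p + 6.
Setting these equal: 14p − 7 = −7p + 6 ⇒ 21p = 13 ⇒ p = 13/21, and the value is (14)·(13/21) − 7 = 5/3.
For the keeper: with q = P(Center), equating Near's and Far's payoffs gives 8q − 1 = −13q + 6 ⇒ q = 1/3.

13/21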